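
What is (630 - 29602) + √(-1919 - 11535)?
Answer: -28972 + 31*I*√14 ≈ -28972.0 + 115.99*I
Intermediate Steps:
(630 - 29602) + √(-1919 - 11535) = -28972 + √(-13454) = -28972 + 31*I*√14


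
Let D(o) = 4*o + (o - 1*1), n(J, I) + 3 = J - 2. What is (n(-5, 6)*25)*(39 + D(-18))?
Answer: 13000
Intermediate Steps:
n(J, I) = -5 + J (n(J, I) = -3 + (J - 2) = -3 + (-2 + J) = -5 + J)
D(o) = -1 + 5*o (D(o) = 4*o + (o - 1) = 4*o + (-1 + o) = -1 + 5*o)
(n(-5, 6)*25)*(39 + D(-18)) = ((-5 - 5)*25)*(39 + (-1 + 5*(-18))) = (-10*25)*(39 + (-1 - 90)) = -250*(39 - 91) = -250*(-52) = 13000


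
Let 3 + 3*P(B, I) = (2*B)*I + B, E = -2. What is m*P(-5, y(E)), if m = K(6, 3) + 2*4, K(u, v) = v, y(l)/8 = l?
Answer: 1672/3 ≈ 557.33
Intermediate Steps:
y(l) = 8*l
P(B, I) = -1 + B/3 + 2*B*I/3 (P(B, I) = -1 + ((2*B)*I + B)/3 = -1 + (2*B*I + B)/3 = -1 + (B + 2*B*I)/3 = -1 + (B/3 + 2*B*I/3) = -1 + B/3 + 2*B*I/3)
m = 11 (m = 3 + 2*4 = 3 + 8 = 11)
m*P(-5, y(E)) = 11*(-1 + (⅓)*(-5) + (⅔)*(-5)*(8*(-2))) = 11*(-1 - 5/3 + (⅔)*(-5)*(-16)) = 11*(-1 - 5/3 + 160/3) = 11*(152/3) = 1672/3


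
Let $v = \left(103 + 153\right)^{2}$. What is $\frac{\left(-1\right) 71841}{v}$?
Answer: $- \frac{71841}{65536} \approx -1.0962$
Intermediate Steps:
$v = 65536$ ($v = 256^{2} = 65536$)
$\frac{\left(-1\right) 71841}{v} = \frac{\left(-1\right) 71841}{65536} = \left(-71841\right) \frac{1}{65536} = - \frac{71841}{65536}$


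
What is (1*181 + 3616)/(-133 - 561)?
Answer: -3797/694 ≈ -5.4712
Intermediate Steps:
(1*181 + 3616)/(-133 - 561) = (181 + 3616)/(-694) = 3797*(-1/694) = -3797/694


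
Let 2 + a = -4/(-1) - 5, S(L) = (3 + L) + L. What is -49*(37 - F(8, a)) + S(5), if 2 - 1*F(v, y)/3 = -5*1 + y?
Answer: -330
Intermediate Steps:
S(L) = 3 + 2*L
a = -3 (a = -2 + (-4/(-1) - 5) = -2 + (-1*(-4) - 5) = -2 + (4 - 5) = -2 - 1 = -3)
F(v, y) = 21 - 3*y (F(v, y) = 6 - 3*(-5*1 + y) = 6 - 3*(-5 + y) = 6 + (15 - 3*y) = 21 - 3*y)
-49*(37 - F(8, a)) + S(5) = -49*(37 - (21 - 3*(-3))) + (3 + 2*5) = -49*(37 - (21 + 9)) + (3 + 10) = -49*(37 - 1*30) + 13 = -49*(37 - 30) + 13 = -49*7 + 13 = -343 + 13 = -330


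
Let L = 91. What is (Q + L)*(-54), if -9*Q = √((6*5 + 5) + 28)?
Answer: -4914 + 18*√7 ≈ -4866.4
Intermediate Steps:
Q = -√7/3 (Q = -√((6*5 + 5) + 28)/9 = -√((30 + 5) + 28)/9 = -√(35 + 28)/9 = -√7/3 ≈ -0.88192)
(Q + L)*(-54) = (-√7/3 + 91)*(-54) = (91 - √7/3)*(-54) = -4914 + 18*√7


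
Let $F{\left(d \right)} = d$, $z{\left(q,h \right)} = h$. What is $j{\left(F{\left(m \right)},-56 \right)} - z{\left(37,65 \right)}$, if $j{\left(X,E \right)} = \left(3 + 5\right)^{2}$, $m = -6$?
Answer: $-1$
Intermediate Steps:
$j{\left(X,E \right)} = 64$ ($j{\left(X,E \right)} = 8^{2} = 64$)
$j{\left(F{\left(m \right)},-56 \right)} - z{\left(37,65 \right)} = 64 - 65 = -1$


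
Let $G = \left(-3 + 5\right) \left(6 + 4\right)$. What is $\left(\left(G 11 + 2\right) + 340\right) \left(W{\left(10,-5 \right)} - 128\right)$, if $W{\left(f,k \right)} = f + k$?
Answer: $-69126$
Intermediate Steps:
$G = 20$ ($G = 2 \cdot 10 = 20$)
$\left(\left(G 11 + 2\right) + 340\right) \left(W{\left(10,-5 \right)} - 128\right) = \left(\left(20 \cdot 11 + 2\right) + 340\right) \left(\left(10 - 5\right) - 128\right) = \left(\left(220 + 2\right) + 340\right) \left(5 - 128\right) = \left(222 + 340\right) \left(-123\right) = 562 \left(-123\right) = -69126$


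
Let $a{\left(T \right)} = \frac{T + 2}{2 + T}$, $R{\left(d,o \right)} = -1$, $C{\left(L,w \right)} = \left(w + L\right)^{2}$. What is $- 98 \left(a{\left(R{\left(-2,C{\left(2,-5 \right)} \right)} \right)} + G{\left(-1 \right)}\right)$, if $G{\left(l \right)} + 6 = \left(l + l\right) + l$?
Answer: $784$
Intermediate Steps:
$G{\left(l \right)} = -6 + 3 l$ ($G{\left(l \right)} = -6 + \left(\left(l + l\right) + l\right) = -6 + \left(2 l + l\right) = -6 + 3 l$)
$C{\left(L,w \right)} = \left(L + w\right)^{2}$
$a{\left(T \right)} = 1$ ($a{\left(T \right)} = \frac{2 + T}{2 + T} = 1$)
$- 98 \left(a{\left(R{\left(-2,C{\left(2,-5 \right)} \right)} \right)} + G{\left(-1 \right)}\right) = - 98 \left(1 + \left(-6 + 3 \left(-1\right)\right)\right) = - 98 \left(1 - 9\right) = \left(-98\right) \left(-8\right) = 784$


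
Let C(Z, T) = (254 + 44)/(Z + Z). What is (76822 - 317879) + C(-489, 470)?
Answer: -117877022/489 ≈ -2.4106e+5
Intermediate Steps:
C(Z, T) = 149/Z (C(Z, T) = 298/((2*Z)) = 298*(1/(2*Z)) = 149/Z)
(76822 - 317879) + C(-489, 470) = (76822 - 317879) + 149/(-489) = -241057 + 149*(-1/489) = -241057 - 149/489 = -117877022/489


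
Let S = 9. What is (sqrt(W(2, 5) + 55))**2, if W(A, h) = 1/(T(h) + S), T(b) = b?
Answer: 771/14 ≈ 55.071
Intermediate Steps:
W(A, h) = 1/(9 + h) (W(A, h) = 1/(h + 9) = 1/(9 + h))
(sqrt(W(2, 5) + 55))**2 = (sqrt(1/(9 + 5) + 55))**2 = (sqrt(1/14 + 55))**2 = (sqrt(771/14))**2 = (sqrt(10794)/14)**2 = 771/14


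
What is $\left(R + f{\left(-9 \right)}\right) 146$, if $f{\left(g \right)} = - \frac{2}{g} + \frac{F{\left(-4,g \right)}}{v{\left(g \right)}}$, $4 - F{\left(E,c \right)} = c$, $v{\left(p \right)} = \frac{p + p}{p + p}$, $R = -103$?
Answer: $- \frac{117968}{9} \approx -13108.0$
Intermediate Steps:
$v{\left(p \right)} = 1$ ($v{\left(p \right)} = \frac{2 p}{2 p} = 2 p \frac{1}{2 p} = 1$)
$F{\left(E,c \right)} = 4 - c$
$f{\left(g \right)} = 4 - g - \frac{2}{g}$ ($f{\left(g \right)} = - \frac{2}{g} + \frac{4 - g}{1} = - \frac{2}{g} + \left(4 - g\right) 1 = - \frac{2}{g} - \left(-4 + g\right) = 4 - g - \frac{2}{g}$)
$\left(R + f{\left(-9 \right)}\right) 146 = \left(-103 - \left(-13 - \frac{2}{9}\right)\right) 146 = \left(-103 + \left(4 + 9 - - \frac{2}{9}\right)\right) 146 = \left(-103 + \left(4 + 9 + \frac{2}{9}\right)\right) 146 = \left(-103 + \frac{119}{9}\right) 146 = \left(- \frac{808}{9}\right) 146 = - \frac{117968}{9}$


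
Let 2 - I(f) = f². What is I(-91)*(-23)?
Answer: 190417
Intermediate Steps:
I(f) = 2 - f²
I(-91)*(-23) = (2 - 1*(-91)²)*(-23) = (2 - 1*8281)*(-23) = (2 - 8281)*(-23) = -8279*(-23) = 190417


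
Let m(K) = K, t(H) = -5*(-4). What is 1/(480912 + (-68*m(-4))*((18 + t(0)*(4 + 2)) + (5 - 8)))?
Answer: 1/517632 ≈ 1.9319e-6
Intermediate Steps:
t(H) = 20
1/(480912 + (-68*m(-4))*((18 + t(0)*(4 + 2)) + (5 - 8))) = 1/(480912 + (-68*(-4))*((18 + 20*(4 + 2)) + (5 - 8))) = 1/(480912 + 272*((18 + 20*6) - 3)) = 1/(480912 + 272*((18 + 120) - 3)) = 1/(480912 + 272*(138 - 3)) = 1/(480912 + 272*135) = 1/(480912 + 36720) = 1/517632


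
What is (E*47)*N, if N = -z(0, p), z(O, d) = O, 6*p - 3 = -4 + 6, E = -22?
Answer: 0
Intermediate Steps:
p = 5/6 (p = 1/2 + (-4 + 6)/6 = 1/2 + (1/6)*2 = 1/2 + 1/3 = 5/6 ≈ 0.83333)
N = 0 (N = -1*0 = 0)
(E*47)*N = -22*47*0 = -1034*0 = 0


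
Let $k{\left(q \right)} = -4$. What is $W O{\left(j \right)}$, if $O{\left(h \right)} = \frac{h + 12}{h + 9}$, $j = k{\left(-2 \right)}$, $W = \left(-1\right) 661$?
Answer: $- \frac{5288}{5} \approx -1057.6$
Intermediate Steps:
$W = -661$
$j = -4$
$O{\left(h \right)} = \frac{12 + h}{9 + h}$
$W O{\left(j \right)} = - 661 \frac{12 - 4}{9 - 4} = - 661 \cdot \frac{1}{5} \cdot 8 = \left(-661\right) \frac{8}{5} = - \frac{5288}{5}$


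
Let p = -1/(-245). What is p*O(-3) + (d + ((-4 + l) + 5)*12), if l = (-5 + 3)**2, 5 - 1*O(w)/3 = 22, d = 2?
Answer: 15139/245 ≈ 61.792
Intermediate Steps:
O(w) = -51 (O(w) = 15 - 3*22 = 15 - 66 = -51)
p = 1/245 (p = -1*(-1/245) = 1/245 ≈ 0.0040816)
l = 4 (l = (-2)**2 = 4)
p*O(-3) + (d + ((-4 + l) + 5)*12) = (1/245)*(-51) + (2 + ((-4 + 4) + 5)*12) = -51/245 + (2 + (0 + 5)*12) = -51/245 + (2 + 5*12) = -51/245 + (2 + 60) = -51/245 + 62 = 15139/245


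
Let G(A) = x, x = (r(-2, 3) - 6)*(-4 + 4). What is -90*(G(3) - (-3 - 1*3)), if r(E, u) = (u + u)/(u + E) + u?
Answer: -540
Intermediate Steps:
r(E, u) = u + 2*u/(E + u) (r(E, u) = (2*u)/(E + u) + u = 2*u/(E + u) + u = u + 2*u/(E + u))
x = 0 (x = (3*(2 - 2 + 3)/(-2 + 3) - 6)*(-4 + 4) = (3*3/1 - 6)*0 = (3*1*3 - 6)*0 = (9 - 6)*0 = 3*0 = 0)
G(A) = 0
-90*(G(3) - (-3 - 1*3)) = -90*(0 - (-3 - 1*3)) = -90*(0 - (-3 - 3)) = -90*(0 - 1*(-6)) = -90*(0 + 6) = -90*6 = -540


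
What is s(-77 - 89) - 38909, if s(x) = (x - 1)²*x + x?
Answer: -4668649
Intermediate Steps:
s(x) = x + x*(-1 + x)² (s(x) = (-1 + x)²*x + x = x*(-1 + x)² + x = x + x*(-1 + x)²)
s(-77 - 89) - 38909 = (-77 - 89)*(1 + (-1 + (-77 - 89))²) - 38909 = -166*(1 + (-1 - 166)²) - 38909 = -166*(1 + (-167)²) - 38909 = -166*(1 + 27889) - 38909 = -166*27890 - 38909 = -4629740 - 38909 = -4668649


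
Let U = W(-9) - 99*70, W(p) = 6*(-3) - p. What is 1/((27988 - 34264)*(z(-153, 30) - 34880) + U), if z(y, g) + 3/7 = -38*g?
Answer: 7/1582400895 ≈ 4.4237e-9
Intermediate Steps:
W(p) = -18 - p
z(y, g) = -3/7 - 38*g
U = -6939 (U = (-18 - 1*(-9)) - 99*70 = (-18 + 9) - 6930 = -9 - 6930 = -6939)
1/((27988 - 34264)*(z(-153, 30) - 34880) + U) = 1/((27988 - 34264)*((-3/7 - 38*30) - 34880) - 6939) = 1/(-6276*((-3/7 - 1140) - 34880) - 6939) = 1/(-6276*(-7983/7 - 34880) - 6939) = 1/(-6276*(-252143/7) - 6939) = 1/(1582449468/7 - 6939) = 1/(1582400895/7) = 7/1582400895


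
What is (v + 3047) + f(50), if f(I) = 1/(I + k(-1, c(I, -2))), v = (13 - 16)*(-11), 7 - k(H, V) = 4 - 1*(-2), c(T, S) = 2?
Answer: 157081/51 ≈ 3080.0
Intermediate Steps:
k(H, V) = 1 (k(H, V) = 7 - (4 - 1*(-2)) = 7 - (4 + 2) = 7 - 1*6 = 7 - 6 = 1)
v = 33 (v = -3*(-11) = 33)
f(I) = 1/(1 + I) (f(I) = 1/(I + 1) = 1/(1 + I))
(v + 3047) + f(50) = (33 + 3047) + 1/(1 + 50) = 3080 + 1/51 = 157081/51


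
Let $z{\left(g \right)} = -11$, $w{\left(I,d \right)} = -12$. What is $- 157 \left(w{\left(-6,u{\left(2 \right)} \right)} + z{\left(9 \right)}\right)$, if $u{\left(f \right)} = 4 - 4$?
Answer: $3611$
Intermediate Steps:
$u{\left(f \right)} = 0$
$- 157 \left(w{\left(-6,u{\left(2 \right)} \right)} + z{\left(9 \right)}\right) = - 157 \left(-12 - 11\right) = \left(-157\right) \left(-23\right) = 3611$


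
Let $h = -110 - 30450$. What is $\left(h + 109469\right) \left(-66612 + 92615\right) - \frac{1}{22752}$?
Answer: $\frac{46684162780703}{22752} \approx 2.0519 \cdot 10^{9}$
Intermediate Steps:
$h = -30560$ ($h = -110 - 30450 = -30560$)
$\left(h + 109469\right) \left(-66612 + 92615\right) - \frac{1}{22752} = \left(-30560 + 109469\right) \left(-66612 + 92615\right) - \frac{1}{22752} = 78909 \cdot 26003 - \frac{1}{22752} = 2051870727 - \frac{1}{22752} = \frac{46684162780703}{22752}$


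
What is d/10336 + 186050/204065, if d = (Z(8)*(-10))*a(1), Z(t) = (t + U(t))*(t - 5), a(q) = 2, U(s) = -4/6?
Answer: 45830605/52730396 ≈ 0.86915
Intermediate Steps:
U(s) = -⅔ (U(s) = -4*⅙ = -⅔)
Z(t) = (-5 + t)*(-⅔ + t) (Z(t) = (t - ⅔)*(t - 5) = (-⅔ + t)*(-5 + t) = (-5 + t)*(-⅔ + t))
d = -440 (d = ((10/3 + 8² - 17/3*8)*(-10))*2 = ((10/3 + 64 - 136/3)*(-10))*2 = (22*(-10))*2 = -220*2 = -440)
d/10336 + 186050/204065 = -440/10336 + 186050/204065 = -440*1/10336 + 186050*(1/204065) = -55/1292 + 37210/40813 = 45830605/52730396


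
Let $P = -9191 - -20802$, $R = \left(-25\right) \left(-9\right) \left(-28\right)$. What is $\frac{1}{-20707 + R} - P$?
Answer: $- \frac{313578278}{27007} \approx -11611.0$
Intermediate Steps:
$R = -6300$ ($R = 225 \left(-28\right) = -6300$)
$P = 11611$ ($P = -9191 + 20802 = 11611$)
$\frac{1}{-20707 + R} - P = \frac{1}{-20707 - 6300} - 11611 = \frac{1}{-27007} - 11611 = - \frac{1}{27007} - 11611 = - \frac{313578278}{27007}$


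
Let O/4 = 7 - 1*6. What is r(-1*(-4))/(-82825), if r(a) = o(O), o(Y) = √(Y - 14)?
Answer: -I*√10/82825 ≈ -3.818e-5*I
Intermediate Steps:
O = 4 (O = 4*(7 - 1*6) = 4*(7 - 6) = 4*1 = 4)
o(Y) = √(-14 + Y)
r(a) = I*√10 (r(a) = √(-14 + 4) = √(-10) = I*√10)
r(-1*(-4))/(-82825) = (I*√10)/(-82825) = (I*√10)*(-1/82825) = -I*√10/82825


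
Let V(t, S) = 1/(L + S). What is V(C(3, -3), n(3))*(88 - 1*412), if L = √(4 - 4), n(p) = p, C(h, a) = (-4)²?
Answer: -108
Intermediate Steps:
C(h, a) = 16
L = 0 (L = √0 = 0)
V(t, S) = 1/S (V(t, S) = 1/(0 + S) = 1/S)
V(C(3, -3), n(3))*(88 - 1*412) = (88 - 1*412)/3 = (88 - 412)/3 = (⅓)*(-324) = -108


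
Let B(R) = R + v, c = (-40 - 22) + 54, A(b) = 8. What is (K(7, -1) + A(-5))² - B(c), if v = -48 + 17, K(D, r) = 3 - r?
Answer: 183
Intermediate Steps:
v = -31
c = -8 (c = -62 + 54 = -8)
B(R) = -31 + R (B(R) = R - 31 = -31 + R)
(K(7, -1) + A(-5))² - B(c) = ((3 - 1*(-1)) + 8)² - (-31 - 8) = ((3 + 1) + 8)² - 1*(-39) = (4 + 8)² + 39 = 12² + 39 = 144 + 39 = 183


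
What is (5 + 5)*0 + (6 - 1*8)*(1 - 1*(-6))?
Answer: -14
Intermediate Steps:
(5 + 5)*0 + (6 - 1*8)*(1 - 1*(-6)) = 10*0 + (6 - 8)*(1 + 6) = 0 - 2*7 = 0 - 14 = -14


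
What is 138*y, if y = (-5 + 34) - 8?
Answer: 2898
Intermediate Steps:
y = 21 (y = 29 - 8 = 21)
138*y = 138*21 = 2898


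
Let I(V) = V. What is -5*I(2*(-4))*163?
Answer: 6520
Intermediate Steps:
-5*I(2*(-4))*163 = -10*(-4)*163 = -5*(-8)*163 = 40*163 = 6520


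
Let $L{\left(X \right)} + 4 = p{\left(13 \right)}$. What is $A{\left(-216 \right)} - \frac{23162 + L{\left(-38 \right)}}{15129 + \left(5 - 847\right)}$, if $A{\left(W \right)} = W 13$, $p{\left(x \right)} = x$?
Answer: $- \frac{40141067}{14287} \approx -2809.6$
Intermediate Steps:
$L{\left(X \right)} = 9$ ($L{\left(X \right)} = -4 + 13 = 9$)
$A{\left(W \right)} = 13 W$
$A{\left(-216 \right)} - \frac{23162 + L{\left(-38 \right)}}{15129 + \left(5 - 847\right)} = 13 \left(-216\right) - \frac{23162 + 9}{15129 + \left(5 - 847\right)} = -2808 - \frac{23171}{15129 + \left(5 - 847\right)} = -2808 - \frac{23171}{15129 - 842} = -2808 - \frac{23171}{14287} = - \frac{40141067}{14287}$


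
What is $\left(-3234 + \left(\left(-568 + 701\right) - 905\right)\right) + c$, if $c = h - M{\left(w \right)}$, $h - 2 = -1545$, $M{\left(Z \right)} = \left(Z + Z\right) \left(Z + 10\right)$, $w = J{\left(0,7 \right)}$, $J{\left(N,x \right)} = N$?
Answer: $-5549$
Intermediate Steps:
$w = 0$
$M{\left(Z \right)} = 2 Z \left(10 + Z\right)$
$h = -1543$ ($h = 2 - 1545 = -1543$)
$c = -1543$ ($c = -1543 - 2 \cdot 0 \left(10 + 0\right) = -1543 - 2 \cdot 0 \cdot 10 = -1543 - 0 = -1543 + 0 = -1543$)
$\left(-3234 + \left(\left(-568 + 701\right) - 905\right)\right) + c = \left(-3234 + \left(\left(-568 + 701\right) - 905\right)\right) - 1543 = \left(-3234 + \left(133 - 905\right)\right) - 1543 = \left(-3234 - 772\right) - 1543 = -4006 - 1543 = -5549$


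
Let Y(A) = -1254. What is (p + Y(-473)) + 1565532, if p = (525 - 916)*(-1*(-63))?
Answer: 1539645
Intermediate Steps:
p = -24633 (p = -391*63 = -24633)
(p + Y(-473)) + 1565532 = (-24633 - 1254) + 1565532 = -25887 + 1565532 = 1539645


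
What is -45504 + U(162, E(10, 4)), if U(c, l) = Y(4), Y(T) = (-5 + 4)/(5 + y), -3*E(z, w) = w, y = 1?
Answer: -273025/6 ≈ -45504.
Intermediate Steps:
E(z, w) = -w/3
Y(T) = -⅙ (Y(T) = (-5 + 4)/(5 + 1) = -1/6 = -1*⅙ = -⅙)
U(c, l) = -⅙
-45504 + U(162, E(10, 4)) = -45504 - ⅙ = -273025/6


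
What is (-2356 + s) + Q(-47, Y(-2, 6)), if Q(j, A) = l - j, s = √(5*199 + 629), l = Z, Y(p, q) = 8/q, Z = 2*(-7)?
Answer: -2323 + 2*√406 ≈ -2282.7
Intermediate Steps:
Z = -14
l = -14
s = 2*√406 (s = √(995 + 629) = √1624 = 2*√406 ≈ 40.299)
Q(j, A) = -14 - j
(-2356 + s) + Q(-47, Y(-2, 6)) = (-2356 + 2*√406) + (-14 - 1*(-47)) = (-2356 + 2*√406) + (-14 + 47) = (-2356 + 2*√406) + 33 = -2323 + 2*√406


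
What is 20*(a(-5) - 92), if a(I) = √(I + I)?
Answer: -1840 + 20*I*√10 ≈ -1840.0 + 63.246*I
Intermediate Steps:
a(I) = √2*√I (a(I) = √(2*I) = √2*√I)
20*(a(-5) - 92) = 20*(√2*√(-5) - 92) = 20*(√2*(I*√5) - 92) = 20*(I*√10 - 92) = 20*(-92 + I*√10) = -1840 + 20*I*√10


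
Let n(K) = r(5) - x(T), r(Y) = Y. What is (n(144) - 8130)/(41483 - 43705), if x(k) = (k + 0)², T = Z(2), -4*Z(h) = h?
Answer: 32501/8888 ≈ 3.6567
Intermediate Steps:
Z(h) = -h/4
T = -½ (T = -¼*2 = -½ ≈ -0.50000)
x(k) = k²
n(K) = 19/4 (n(K) = 5 - (-½)² = 5 - 1*¼ = 5 - ¼ = 19/4)
(n(144) - 8130)/(41483 - 43705) = (19/4 - 8130)/(41483 - 43705) = -32501/4/(-2222) = -32501/4*(-1/2222) = 32501/8888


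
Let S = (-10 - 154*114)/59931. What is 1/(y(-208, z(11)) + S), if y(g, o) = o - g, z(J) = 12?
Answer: 59931/13167254 ≈ 0.0045515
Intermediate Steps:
S = -17566/59931 (S = (-10 - 17556)*(1/59931) = -17566*1/59931 = -17566/59931 ≈ -0.29310)
1/(y(-208, z(11)) + S) = 1/((12 - 1*(-208)) - 17566/59931) = 1/((12 + 208) - 17566/59931) = 1/(220 - 17566/59931) = 1/(13167254/59931) = 59931/13167254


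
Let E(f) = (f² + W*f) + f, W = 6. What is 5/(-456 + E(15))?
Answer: -5/126 ≈ -0.039683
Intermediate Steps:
E(f) = f² + 7*f (E(f) = (f² + 6*f) + f = f² + 7*f)
5/(-456 + E(15)) = 5/(-456 + 15*(7 + 15)) = 5/(-456 + 15*22) = 5/(-456 + 330) = 5/(-126) = -1/126*5 = -5/126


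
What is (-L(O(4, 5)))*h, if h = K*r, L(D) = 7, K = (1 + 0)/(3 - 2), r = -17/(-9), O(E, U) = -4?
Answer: -119/9 ≈ -13.222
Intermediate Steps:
r = 17/9 (r = -17*(-⅑) = 17/9 ≈ 1.8889)
K = 1 (K = 1/1 = 1*1 = 1)
h = 17/9 (h = 1*(17/9) = 17/9 ≈ 1.8889)
(-L(O(4, 5)))*h = -1*7*(17/9) = -7*17/9 = -119/9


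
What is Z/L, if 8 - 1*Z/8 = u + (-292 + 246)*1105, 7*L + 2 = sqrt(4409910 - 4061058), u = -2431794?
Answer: 17378424/21803 + 17378424*sqrt(87213)/21803 ≈ 2.3619e+5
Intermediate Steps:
L = -2/7 + 2*sqrt(87213)/7 (L = -2/7 + sqrt(4409910 - 4061058)/7 = -2/7 + sqrt(348852)/7 = -2/7 + (2*sqrt(87213))/7 = -2/7 + 2*sqrt(87213)/7 ≈ 84.091)
Z = 19861056 (Z = 64 - 8*(-2431794 + (-292 + 246)*1105) = 64 - 8*(-2431794 - 46*1105) = 64 - 8*(-2431794 - 50830) = 64 - 8*(-2482624) = 64 + 19860992 = 19861056)
Z/L = 19861056/(-2/7 + 2*sqrt(87213)/7)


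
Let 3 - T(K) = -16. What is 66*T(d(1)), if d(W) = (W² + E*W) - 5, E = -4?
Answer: 1254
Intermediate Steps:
d(W) = -5 + W² - 4*W (d(W) = (W² - 4*W) - 5 = -5 + W² - 4*W)
T(K) = 19 (T(K) = 3 - 1*(-16) = 3 + 16 = 19)
66*T(d(1)) = 66*19 = 1254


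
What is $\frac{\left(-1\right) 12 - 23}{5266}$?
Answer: $- \frac{35}{5266} \approx -0.0066464$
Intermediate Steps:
$\frac{\left(-1\right) 12 - 23}{5266} = \left(-12 - 23\right) \frac{1}{5266} = \left(-35\right) \frac{1}{5266} = - \frac{35}{5266}$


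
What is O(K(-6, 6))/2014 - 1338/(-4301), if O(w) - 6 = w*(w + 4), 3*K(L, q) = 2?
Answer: 12302635/38979963 ≈ 0.31561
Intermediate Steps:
K(L, q) = ⅔ (K(L, q) = (⅓)*2 = ⅔)
O(w) = 6 + w*(4 + w) (O(w) = 6 + w*(w + 4) = 6 + w*(4 + w))
O(K(-6, 6))/2014 - 1338/(-4301) = (6 + (⅔)² + 4*(⅔))/2014 - 1338/(-4301) = (6 + 4/9 + 8/3)*(1/2014) - 1338*(-1/4301) = (82/9)*(1/2014) + 1338/4301 = 41/9063 + 1338/4301 = 12302635/38979963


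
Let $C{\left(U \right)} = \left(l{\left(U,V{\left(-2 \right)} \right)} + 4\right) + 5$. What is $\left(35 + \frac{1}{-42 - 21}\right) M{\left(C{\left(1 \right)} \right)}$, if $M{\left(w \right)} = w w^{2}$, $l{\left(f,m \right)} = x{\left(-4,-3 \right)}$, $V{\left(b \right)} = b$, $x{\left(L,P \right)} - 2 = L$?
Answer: $\frac{107996}{9} \approx 12000.0$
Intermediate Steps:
$x{\left(L,P \right)} = 2 + L$
$l{\left(f,m \right)} = -2$ ($l{\left(f,m \right)} = 2 - 4 = -2$)
$C{\left(U \right)} = 7$ ($C{\left(U \right)} = \left(-2 + 4\right) + 5 = 2 + 5 = 7$)
$M{\left(w \right)} = w^{3}$
$\left(35 + \frac{1}{-42 - 21}\right) M{\left(C{\left(1 \right)} \right)} = \left(35 + \frac{1}{-42 - 21}\right) 7^{3} = \left(35 + \frac{1}{-63}\right) 343 = \left(35 - \frac{1}{63}\right) 343 = \frac{2204}{63} \cdot 343 = \frac{107996}{9}$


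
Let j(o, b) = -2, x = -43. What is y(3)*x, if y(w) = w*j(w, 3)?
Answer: 258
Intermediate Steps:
y(w) = -2*w (y(w) = w*(-2) = -2*w)
y(3)*x = -2*3*(-43) = -6*(-43) = 258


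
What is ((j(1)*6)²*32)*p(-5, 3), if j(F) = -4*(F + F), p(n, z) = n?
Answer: -368640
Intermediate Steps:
j(F) = -8*F
((j(1)*6)²*32)*p(-5, 3) = ((-8*1*6)²*32)*(-5) = ((-8*6)²*32)*(-5) = ((-48)²*32)*(-5) = (2304*32)*(-5) = 73728*(-5) = -368640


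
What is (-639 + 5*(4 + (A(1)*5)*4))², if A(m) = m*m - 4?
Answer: 844561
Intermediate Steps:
A(m) = -4 + m² (A(m) = m² - 4 = -4 + m²)
(-639 + 5*(4 + (A(1)*5)*4))² = (-639 + 5*(4 + ((-4 + 1²)*5)*4))² = (-639 + 5*(4 + ((-4 + 1)*5)*4))² = (-639 + 5*(4 - 3*5*4))² = (-639 + 5*(4 - 15*4))² = (-639 + 5*(4 - 60))² = (-639 + 5*(-56))² = (-639 - 280)² = (-919)² = 844561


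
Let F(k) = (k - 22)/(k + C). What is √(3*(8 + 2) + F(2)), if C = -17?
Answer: √282/3 ≈ 5.5976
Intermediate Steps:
F(k) = (-22 + k)/(-17 + k) (F(k) = (k - 22)/(k - 17) = (-22 + k)/(-17 + k))
√(3*(8 + 2) + F(2)) = √(3*(8 + 2) + (-22 + 2)/(-17 + 2)) = √(3*10 - 20/(-15)) = √(30 - 1/15*(-20)) = √(30 + 4/3) = √(94/3) = √282/3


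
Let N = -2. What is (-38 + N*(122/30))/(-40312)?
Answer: 173/151170 ≈ 0.0011444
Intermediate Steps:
(-38 + N*(122/30))/(-40312) = (-38 - 244/30)/(-40312) = (-38 - 244/30)*(-1/40312) = (-38 - 2*61/15)*(-1/40312) = (-38 - 122/15)*(-1/40312) = -692/15*(-1/40312) = 173/151170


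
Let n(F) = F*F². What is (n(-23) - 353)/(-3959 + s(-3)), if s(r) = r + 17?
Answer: 2504/789 ≈ 3.1736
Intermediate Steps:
s(r) = 17 + r
n(F) = F³
(n(-23) - 353)/(-3959 + s(-3)) = ((-23)³ - 353)/(-3959 + (17 - 3)) = (-12167 - 353)/(-3959 + 14) = -12520/(-3945) = -12520*(-1/3945) = 2504/789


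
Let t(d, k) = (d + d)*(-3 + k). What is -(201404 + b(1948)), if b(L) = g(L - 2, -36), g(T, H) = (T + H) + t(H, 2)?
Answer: -203386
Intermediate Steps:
t(d, k) = 2*d*(-3 + k) (t(d, k) = (2*d)*(-3 + k) = 2*d*(-3 + k))
g(T, H) = T - H (g(T, H) = (T + H) + 2*H*(-3 + 2) = (H + T) + 2*H*(-1) = (H + T) - 2*H = T - H)
b(L) = 34 + L (b(L) = (L - 2) - 1*(-36) = (-2 + L) + 36 = 34 + L)
-(201404 + b(1948)) = -(201404 + (34 + 1948)) = -(201404 + 1982) = -1*203386 = -203386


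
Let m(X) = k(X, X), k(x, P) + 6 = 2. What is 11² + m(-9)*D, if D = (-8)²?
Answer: -135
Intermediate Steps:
k(x, P) = -4 (k(x, P) = -6 + 2 = -4)
m(X) = -4
D = 64
11² + m(-9)*D = 11² - 4*64 = 121 - 256 = -135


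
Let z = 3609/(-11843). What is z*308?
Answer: -1111572/11843 ≈ -93.859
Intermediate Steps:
z = -3609/11843 (z = 3609*(-1/11843) = -3609/11843 ≈ -0.30474)
z*308 = -3609/11843*308 = -1111572/11843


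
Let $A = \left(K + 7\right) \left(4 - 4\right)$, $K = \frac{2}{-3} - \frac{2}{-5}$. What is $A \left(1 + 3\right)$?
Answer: $0$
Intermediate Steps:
$K = - \frac{4}{15}$ ($K = 2 \left(- \frac{1}{3}\right) - - \frac{2}{5} = - \frac{2}{3} + \frac{2}{5} = - \frac{4}{15} \approx -0.26667$)
$A = 0$ ($A = \left(- \frac{4}{15} + 7\right) \left(4 - 4\right) = \frac{101}{15} \cdot 0 = 0$)
$A \left(1 + 3\right) = 0 \left(1 + 3\right) = 0 \cdot 4 = 0$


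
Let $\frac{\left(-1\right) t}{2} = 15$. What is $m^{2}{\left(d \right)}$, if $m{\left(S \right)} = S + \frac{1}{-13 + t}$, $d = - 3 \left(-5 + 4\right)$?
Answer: $\frac{16384}{1849} \approx 8.861$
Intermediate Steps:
$t = -30$ ($t = \left(-2\right) 15 = -30$)
$d = 3$ ($d = \left(-3\right) \left(-1\right) = 3$)
$m{\left(S \right)} = - \frac{1}{43} + S$ ($m{\left(S \right)} = S + \frac{1}{-13 - 30} = S + \frac{1}{-43} = S - \frac{1}{43} = - \frac{1}{43} + S$)
$m^{2}{\left(d \right)} = \left(- \frac{1}{43} + 3\right)^{2} = \left(\frac{128}{43}\right)^{2} = \frac{16384}{1849}$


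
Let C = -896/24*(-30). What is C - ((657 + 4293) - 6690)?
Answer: 2860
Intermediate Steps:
C = 1120 (C = -896/24*(-30) = -32*7/6*(-30) = -112/3*(-30) = 1120)
C - ((657 + 4293) - 6690) = 1120 - ((657 + 4293) - 6690) = 1120 - (4950 - 6690) = 1120 - 1*(-1740) = 1120 + 1740 = 2860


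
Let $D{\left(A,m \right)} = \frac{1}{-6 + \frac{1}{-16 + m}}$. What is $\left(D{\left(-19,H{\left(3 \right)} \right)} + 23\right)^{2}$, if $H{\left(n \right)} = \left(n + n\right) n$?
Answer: $\frac{63001}{121} \approx 520.67$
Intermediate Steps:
$H{\left(n \right)} = 2 n^{2}$ ($H{\left(n \right)} = 2 n n = 2 n^{2}$)
$\left(D{\left(-19,H{\left(3 \right)} \right)} + 23\right)^{2} = \left(\frac{16 - 2 \cdot 3^{2}}{-97 + 6 \cdot 2 \cdot 3^{2}} + 23\right)^{2} = \left(\frac{16 - 2 \cdot 9}{-97 + 6 \cdot 2 \cdot 9} + 23\right)^{2} = \left(\frac{16 - 18}{-97 + 6 \cdot 18} + 23\right)^{2} = \left(\frac{16 - 18}{-97 + 108} + 23\right)^{2} = \left(\frac{1}{11} \left(-2\right) + 23\right)^{2} = \left(- \frac{2}{11} + 23\right)^{2} = \left(\frac{251}{11}\right)^{2} = \frac{63001}{121}$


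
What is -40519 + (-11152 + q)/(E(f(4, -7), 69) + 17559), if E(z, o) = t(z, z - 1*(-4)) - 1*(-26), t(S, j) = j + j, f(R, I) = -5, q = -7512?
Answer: -712464241/17583 ≈ -40520.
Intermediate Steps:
t(S, j) = 2*j
E(z, o) = 34 + 2*z (E(z, o) = 2*(z - 1*(-4)) - 1*(-26) = 2*(z + 4) + 26 = 2*(4 + z) + 26 = (8 + 2*z) + 26 = 34 + 2*z)
-40519 + (-11152 + q)/(E(f(4, -7), 69) + 17559) = -40519 + (-11152 - 7512)/((34 + 2*(-5)) + 17559) = -40519 - 18664/((34 - 10) + 17559) = -40519 - 18664/(24 + 17559) = -40519 - 18664/17583 = -712464241/17583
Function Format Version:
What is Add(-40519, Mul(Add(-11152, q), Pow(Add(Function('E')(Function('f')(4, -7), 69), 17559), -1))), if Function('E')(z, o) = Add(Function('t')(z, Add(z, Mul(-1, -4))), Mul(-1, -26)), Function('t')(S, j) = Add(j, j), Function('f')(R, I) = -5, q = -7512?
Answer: Rational(-712464241, 17583) ≈ -40520.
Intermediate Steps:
Function('t')(S, j) = Mul(2, j)
Function('E')(z, o) = Add(34, Mul(2, z)) (Function('E')(z, o) = Add(Mul(2, Add(z, Mul(-1, -4))), Mul(-1, -26)) = Add(Mul(2, Add(z, 4)), 26) = Add(Mul(2, Add(4, z)), 26) = Add(Add(8, Mul(2, z)), 26) = Add(34, Mul(2, z)))
Add(-40519, Mul(Add(-11152, q), Pow(Add(Function('E')(Function('f')(4, -7), 69), 17559), -1))) = Add(-40519, Mul(Add(-11152, -7512), Pow(Add(Add(34, Mul(2, -5)), 17559), -1))) = Add(-40519, Mul(-18664, Pow(Add(Add(34, -10), 17559), -1))) = Add(-40519, Mul(-18664, Pow(Add(24, 17559), -1))) = Add(-40519, Mul(-18664, Pow(17583, -1))) = Add(-40519, Mul(-18664, Rational(1, 17583))) = Add(-40519, Rational(-18664, 17583)) = Rational(-712464241, 17583)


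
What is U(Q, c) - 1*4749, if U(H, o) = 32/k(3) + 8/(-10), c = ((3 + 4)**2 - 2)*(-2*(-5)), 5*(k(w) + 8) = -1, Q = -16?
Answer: -974509/205 ≈ -4753.7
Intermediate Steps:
k(w) = -41/5 (k(w) = -8 + (1/5)*(-1) = -8 - 1/5 = -41/5)
c = 470 (c = (7**2 - 2)*10 = (49 - 2)*10 = 47*10 = 470)
U(H, o) = -964/205 (U(H, o) = 32/(-41/5) + 8/(-10) = 32*(-5/41) + 8*(-1/10) = -160/41 - 4/5 = -964/205)
U(Q, c) - 1*4749 = -964/205 - 1*4749 = -964/205 - 4749 = -974509/205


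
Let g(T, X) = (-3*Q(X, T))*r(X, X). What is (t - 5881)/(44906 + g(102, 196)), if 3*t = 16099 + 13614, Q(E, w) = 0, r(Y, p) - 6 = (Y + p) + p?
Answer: 6035/67359 ≈ 0.089595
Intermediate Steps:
r(Y, p) = 6 + Y + 2*p (r(Y, p) = 6 + ((Y + p) + p) = 6 + (Y + 2*p) = 6 + Y + 2*p)
g(T, X) = 0 (g(T, X) = (-3*0)*(6 + X + 2*X) = 0*(6 + 3*X) = 0)
t = 29713/3 (t = (16099 + 13614)/3 = (⅓)*29713 = 29713/3 ≈ 9904.3)
(t - 5881)/(44906 + g(102, 196)) = (29713/3 - 5881)/(44906 + 0) = (12070/3)/44906 = (12070/3)*(1/44906) = 6035/67359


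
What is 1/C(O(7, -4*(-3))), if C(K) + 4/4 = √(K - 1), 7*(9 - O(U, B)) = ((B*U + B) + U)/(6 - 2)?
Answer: 28/93 + 22*√7/93 ≈ 0.92695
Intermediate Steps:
O(U, B) = 9 - B/28 - U/28 - B*U/28 (O(U, B) = 9 - ((B*U + B) + U)/(7*(6 - 2)) = 9 - ((B + B*U) + U)/(7*4) = 9 - (B + U + B*U)/(7*4) = 9 - (B/4 + U/4 + B*U/4)/7 = 9 + (-B/28 - U/28 - B*U/28) = 9 - B/28 - U/28 - B*U/28)
C(K) = -1 + √(-1 + K) (C(K) = -1 + √(K - 1) = -1 + √(-1 + K))
1/C(O(7, -4*(-3))) = 1/(-1 + √(-1 + (9 - (-1)*(-3)/7 - 1/28*7 - 1/28*(-4*(-3))*7))) = 1/(-1 + √(-1 + (9 - 1/28*12 - ¼ - 1/28*12*7))) = 1/(-1 + √(-1 + (9 - 3/7 - ¼ - 3))) = 1/(-1 + √(-1 + 149/28)) = 1/(-1 + √(121/28)) = 1/(-1 + 11*√7/14)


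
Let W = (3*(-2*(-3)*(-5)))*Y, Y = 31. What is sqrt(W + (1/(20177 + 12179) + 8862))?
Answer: sqrt(1589210505337)/16178 ≈ 77.923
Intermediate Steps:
W = -2790 (W = (3*(-2*(-3)*(-5)))*31 = (3*(6*(-5)))*31 = (3*(-30))*31 = -90*31 = -2790)
sqrt(W + (1/(20177 + 12179) + 8862)) = sqrt(-2790 + (1/(20177 + 12179) + 8862)) = sqrt(-2790 + (1/32356 + 8862)) = sqrt(-2790 + 286738873/32356) = sqrt(196465633/32356) = sqrt(1589210505337)/16178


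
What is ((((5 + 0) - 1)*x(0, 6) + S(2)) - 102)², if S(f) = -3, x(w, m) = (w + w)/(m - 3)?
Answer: 11025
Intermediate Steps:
x(w, m) = 2*w/(-3 + m) (x(w, m) = (2*w)/(-3 + m) = 2*w/(-3 + m))
((((5 + 0) - 1)*x(0, 6) + S(2)) - 102)² = ((((5 + 0) - 1)*(2*0/(-3 + 6)) - 3) - 102)² = (((5 - 1)*(2*0/3) - 3) - 102)² = ((4*(2*0*(⅓)) - 3) - 102)² = ((4*0 - 3) - 102)² = ((0 - 3) - 102)² = (-3 - 102)² = (-105)² = 11025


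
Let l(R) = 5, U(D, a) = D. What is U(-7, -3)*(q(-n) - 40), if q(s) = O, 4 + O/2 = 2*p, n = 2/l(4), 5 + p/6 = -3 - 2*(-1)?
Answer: 1344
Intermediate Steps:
p = -36 (p = -30 + 6*(-3 - 2*(-1)) = -30 + 6*(-3 + 2) = -30 + 6*(-1) = -30 - 6 = -36)
n = ⅖ (n = 2/5 = 2*(⅕) = ⅖ ≈ 0.40000)
O = -152 (O = -8 + 2*(2*(-36)) = -8 + 2*(-72) = -8 - 144 = -152)
q(s) = -152
U(-7, -3)*(q(-n) - 40) = -7*(-152 - 40) = -7*(-192) = 1344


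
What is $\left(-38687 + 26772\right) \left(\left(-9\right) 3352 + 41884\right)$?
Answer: $-139596140$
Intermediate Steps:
$\left(-38687 + 26772\right) \left(\left(-9\right) 3352 + 41884\right) = - 11915 \left(-30168 + 41884\right) = \left(-11915\right) 11716 = -139596140$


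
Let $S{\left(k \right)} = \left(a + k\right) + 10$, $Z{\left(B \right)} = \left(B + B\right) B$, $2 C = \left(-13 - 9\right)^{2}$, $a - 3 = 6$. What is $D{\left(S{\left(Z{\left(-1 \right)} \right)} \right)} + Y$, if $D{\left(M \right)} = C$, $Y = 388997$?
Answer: $389239$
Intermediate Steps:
$a = 9$ ($a = 3 + 6 = 9$)
$C = 242$ ($C = \frac{\left(-13 - 9\right)^{2}}{2} = \frac{\left(-22\right)^{2}}{2} = \frac{1}{2} \cdot 484 = 242$)
$Z{\left(B \right)} = 2 B^{2}$ ($Z{\left(B \right)} = 2 B B = 2 B^{2}$)
$S{\left(k \right)} = 19 + k$ ($S{\left(k \right)} = \left(9 + k\right) + 10 = 19 + k$)
$D{\left(M \right)} = 242$
$D{\left(S{\left(Z{\left(-1 \right)} \right)} \right)} + Y = 242 + 388997 = 389239$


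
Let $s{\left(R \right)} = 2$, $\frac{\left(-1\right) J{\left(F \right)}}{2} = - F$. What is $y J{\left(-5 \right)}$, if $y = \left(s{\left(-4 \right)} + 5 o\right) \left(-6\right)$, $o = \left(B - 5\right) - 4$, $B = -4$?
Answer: $-3780$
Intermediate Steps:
$J{\left(F \right)} = 2 F$ ($J{\left(F \right)} = - 2 \left(- F\right) = 2 F$)
$o = -13$ ($o = \left(-4 - 5\right) - 4 = -9 - 4 = -13$)
$y = 378$ ($y = \left(2 + 5 \left(-13\right)\right) \left(-6\right) = \left(2 - 65\right) \left(-6\right) = \left(-63\right) \left(-6\right) = 378$)
$y J{\left(-5 \right)} = 378 \cdot 2 \left(-5\right) = 378 \left(-10\right) = -3780$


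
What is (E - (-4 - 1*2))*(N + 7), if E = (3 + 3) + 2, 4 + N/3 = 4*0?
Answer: -70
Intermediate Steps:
N = -12 (N = -12 + 3*(4*0) = -12 + 3*0 = -12 + 0 = -12)
E = 8 (E = 6 + 2 = 8)
(E - (-4 - 1*2))*(N + 7) = (8 - (-4 - 1*2))*(-12 + 7) = (8 - (-4 - 2))*(-5) = (8 - 1*(-6))*(-5) = (8 + 6)*(-5) = 14*(-5) = -70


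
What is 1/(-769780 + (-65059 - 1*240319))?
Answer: -1/1075158 ≈ -9.3010e-7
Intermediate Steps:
1/(-769780 + (-65059 - 1*240319)) = 1/(-769780 + (-65059 - 240319)) = 1/(-769780 - 305378) = 1/(-1075158) = -1/1075158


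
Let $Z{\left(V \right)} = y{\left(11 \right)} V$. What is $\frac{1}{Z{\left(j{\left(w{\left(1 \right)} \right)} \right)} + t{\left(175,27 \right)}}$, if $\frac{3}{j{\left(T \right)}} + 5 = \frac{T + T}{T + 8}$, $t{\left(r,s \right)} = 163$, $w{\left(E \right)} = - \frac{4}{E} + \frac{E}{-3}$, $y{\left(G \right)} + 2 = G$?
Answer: $\frac{3}{478} \approx 0.0062762$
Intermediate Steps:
$y{\left(G \right)} = -2 + G$
$w{\left(E \right)} = - \frac{4}{E} - \frac{E}{3}$ ($w{\left(E \right)} = - \frac{4}{E} + E \left(- \frac{1}{3}\right) = - \frac{4}{E} - \frac{E}{3}$)
$j{\left(T \right)} = \frac{3}{-5 + \frac{2 T}{8 + T}}$ ($j{\left(T \right)} = \frac{3}{-5 + \frac{T + T}{T + 8}} = \frac{3}{-5 + \frac{2 T}{8 + T}}$)
$Z{\left(V \right)} = 9 V$ ($Z{\left(V \right)} = \left(-2 + 11\right) V = 9 V$)
$\frac{1}{Z{\left(j{\left(w{\left(1 \right)} \right)} \right)} + t{\left(175,27 \right)}} = \frac{1}{9 \frac{3 \left(-8 - \left(- \frac{4}{1} - \frac{1}{3}\right)\right)}{40 + 3 \left(- \frac{4}{1} - \frac{1}{3}\right)} + 163} = \frac{1}{9 \frac{3 \left(-8 - \left(\left(-4\right) 1 - \frac{1}{3}\right)\right)}{40 + 3 \left(\left(-4\right) 1 - \frac{1}{3}\right)} + 163} = \frac{1}{9 \frac{3 \left(-8 - \left(-4 - \frac{1}{3}\right)\right)}{40 + 3 \left(-4 - \frac{1}{3}\right)} + 163} = \frac{1}{9 \frac{3 \left(-8 - - \frac{13}{3}\right)}{40 + 3 \left(- \frac{13}{3}\right)} + 163} = \frac{1}{9 \frac{3 \left(-8 + \frac{13}{3}\right)}{40 - 13} + 163} = \frac{1}{9 \cdot 3 \cdot \frac{1}{27} \left(- \frac{11}{3}\right) + 163} = \frac{1}{9 \left(- \frac{11}{27}\right) + 163} = \frac{1}{- \frac{11}{3} + 163} = \frac{1}{\frac{478}{3}} = \frac{3}{478}$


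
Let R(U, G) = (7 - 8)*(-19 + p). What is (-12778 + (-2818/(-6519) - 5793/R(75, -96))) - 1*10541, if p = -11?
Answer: -1532725619/65190 ≈ -23512.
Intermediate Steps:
R(U, G) = 30 (R(U, G) = (7 - 8)*(-19 - 11) = -1*(-30) = 30)
(-12778 + (-2818/(-6519) - 5793/R(75, -96))) - 1*10541 = (-12778 + (-2818/(-6519) - 5793/30)) - 1*10541 = (-12778 + (-2818*(-1/6519) - 5793*1/30)) - 10541 = (-12778 + (2818/6519 - 1931/10)) - 10541 = (-12778 - 12560009/65190) - 10541 = -845557829/65190 - 10541 = -1532725619/65190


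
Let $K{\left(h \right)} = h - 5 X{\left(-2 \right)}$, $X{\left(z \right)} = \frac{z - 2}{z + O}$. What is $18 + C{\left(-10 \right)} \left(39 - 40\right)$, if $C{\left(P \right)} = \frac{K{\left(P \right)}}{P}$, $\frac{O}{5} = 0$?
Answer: $16$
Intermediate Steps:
$O = 0$ ($O = 5 \cdot 0 = 0$)
$X{\left(z \right)} = \frac{-2 + z}{z}$ ($X{\left(z \right)} = \frac{z - 2}{z + 0} = \frac{-2 + z}{z}$)
$K{\left(h \right)} = -10 + h$ ($K{\left(h \right)} = h - 5 \frac{-2 - 2}{-2} = h - 5 \left(\left(- \frac{1}{2}\right) \left(-4\right)\right) = h - 10 = -10 + h$)
$C{\left(P \right)} = \frac{-10 + P}{P}$
$18 + C{\left(-10 \right)} \left(39 - 40\right) = 18 + \frac{-10 - 10}{-10} \left(39 - 40\right) = 18 + \left(- \frac{1}{10}\right) \left(-20\right) \left(39 - 40\right) = 18 + 2 \left(-1\right) = 18 - 2 = 16$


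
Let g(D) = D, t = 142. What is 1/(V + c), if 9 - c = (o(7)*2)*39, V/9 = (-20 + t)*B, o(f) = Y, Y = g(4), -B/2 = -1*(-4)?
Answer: -1/9087 ≈ -0.00011005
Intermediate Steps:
B = -8 (B = -(-2)*(-4) = -2*4 = -8)
Y = 4
o(f) = 4
V = -8784 (V = 9*((-20 + 142)*(-8)) = 9*(122*(-8)) = 9*(-976) = -8784)
c = -303 (c = 9 - 4*2*39 = 9 - 8*39 = 9 - 1*312 = 9 - 312 = -303)
1/(V + c) = 1/(-8784 - 303) = 1/(-9087) = -1/9087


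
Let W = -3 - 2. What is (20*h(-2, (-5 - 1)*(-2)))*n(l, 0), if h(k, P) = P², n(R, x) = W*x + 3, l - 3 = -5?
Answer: 8640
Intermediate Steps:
W = -5
l = -2 (l = 3 - 5 = -2)
n(R, x) = 3 - 5*x (n(R, x) = -5*x + 3 = 3 - 5*x)
(20*h(-2, (-5 - 1)*(-2)))*n(l, 0) = (20*((-5 - 1)*(-2))²)*(3 - 5*0) = (20*(-6*(-2))²)*(3 + 0) = (20*12²)*3 = (20*144)*3 = 2880*3 = 8640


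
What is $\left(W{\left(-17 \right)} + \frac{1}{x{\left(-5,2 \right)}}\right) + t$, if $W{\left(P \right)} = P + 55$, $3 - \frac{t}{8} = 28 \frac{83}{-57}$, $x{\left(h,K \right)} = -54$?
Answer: $\frac{398249}{1026} \approx 388.16$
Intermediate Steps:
$t = \frac{19960}{57}$ ($t = 24 - 8 \cdot 28 \frac{83}{-57} = 24 - 8 \cdot 28 \cdot 83 \left(- \frac{1}{57}\right) = 24 - 8 \cdot 28 \left(- \frac{83}{57}\right) = 24 - - \frac{18592}{57} = 24 + \frac{18592}{57} = \frac{19960}{57} \approx 350.18$)
$W{\left(P \right)} = 55 + P$
$\left(W{\left(-17 \right)} + \frac{1}{x{\left(-5,2 \right)}}\right) + t = \left(\left(55 - 17\right) + \frac{1}{-54}\right) + \frac{19960}{57} = \left(38 - \frac{1}{54}\right) + \frac{19960}{57} = \frac{2051}{54} + \frac{19960}{57} = \frac{398249}{1026}$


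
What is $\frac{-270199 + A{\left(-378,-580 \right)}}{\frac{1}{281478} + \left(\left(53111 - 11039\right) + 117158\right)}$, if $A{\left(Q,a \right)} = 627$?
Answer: $- \frac{75878587416}{44819741941} \approx -1.693$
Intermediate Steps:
$\frac{-270199 + A{\left(-378,-580 \right)}}{\frac{1}{281478} + \left(\left(53111 - 11039\right) + 117158\right)} = \frac{-270199 + 627}{\frac{1}{281478} + \left(\left(53111 - 11039\right) + 117158\right)} = - \frac{269572}{\frac{1}{281478} + \left(42072 + 117158\right)} = - \frac{269572}{\frac{1}{281478} + 159230} = - \frac{269572}{\frac{44819741941}{281478}} = \left(-269572\right) \frac{281478}{44819741941} = - \frac{75878587416}{44819741941}$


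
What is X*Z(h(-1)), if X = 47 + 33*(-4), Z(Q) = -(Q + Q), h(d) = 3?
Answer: 510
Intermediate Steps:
Z(Q) = -2*Q
X = -85 (X = 47 - 132 = -85)
X*Z(h(-1)) = -(-170)*3 = -85*(-6) = 510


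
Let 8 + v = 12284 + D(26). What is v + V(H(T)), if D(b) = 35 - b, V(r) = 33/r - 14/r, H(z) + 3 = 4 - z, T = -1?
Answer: 24589/2 ≈ 12295.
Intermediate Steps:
H(z) = 1 - z (H(z) = -3 + (4 - z) = 1 - z)
V(r) = 19/r
v = 12285 (v = -8 + (12284 + (35 - 1*26)) = -8 + (12284 + (35 - 26)) = -8 + (12284 + 9) = -8 + 12293 = 12285)
v + V(H(T)) = 12285 + 19/(1 - 1*(-1)) = 12285 + 19/(1 + 1) = 12285 + 19/2 = 24589/2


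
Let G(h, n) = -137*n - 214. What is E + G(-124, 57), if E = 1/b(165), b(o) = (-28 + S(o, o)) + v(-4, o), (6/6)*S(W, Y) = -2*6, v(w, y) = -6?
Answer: -369059/46 ≈ -8023.0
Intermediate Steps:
G(h, n) = -214 - 137*n
S(W, Y) = -12 (S(W, Y) = -2*6 = -12)
b(o) = -46 (b(o) = (-28 - 12) - 6 = -40 - 6 = -46)
E = -1/46 (E = 1/(-46) = -1/46 ≈ -0.021739)
E + G(-124, 57) = -1/46 + (-214 - 137*57) = -1/46 + (-214 - 7809) = -1/46 - 8023 = -369059/46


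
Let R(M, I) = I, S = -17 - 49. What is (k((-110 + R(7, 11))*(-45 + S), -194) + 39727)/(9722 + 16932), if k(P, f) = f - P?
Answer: 14272/13327 ≈ 1.0709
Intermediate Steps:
S = -66
(k((-110 + R(7, 11))*(-45 + S), -194) + 39727)/(9722 + 16932) = ((-194 - (-110 + 11)*(-45 - 66)) + 39727)/(9722 + 16932) = ((-194 - (-99)*(-111)) + 39727)/26654 = ((-194 - 1*10989) + 39727)*(1/26654) = ((-194 - 10989) + 39727)*(1/26654) = (-11183 + 39727)*(1/26654) = 28544*(1/26654) = 14272/13327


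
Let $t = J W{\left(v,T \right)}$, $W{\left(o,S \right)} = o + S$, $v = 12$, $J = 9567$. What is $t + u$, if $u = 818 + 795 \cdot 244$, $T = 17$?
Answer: $472241$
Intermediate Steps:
$W{\left(o,S \right)} = S + o$
$t = 277443$ ($t = 9567 \left(17 + 12\right) = 9567 \cdot 29 = 277443$)
$u = 194798$ ($u = 818 + 193980 = 194798$)
$t + u = 277443 + 194798 = 472241$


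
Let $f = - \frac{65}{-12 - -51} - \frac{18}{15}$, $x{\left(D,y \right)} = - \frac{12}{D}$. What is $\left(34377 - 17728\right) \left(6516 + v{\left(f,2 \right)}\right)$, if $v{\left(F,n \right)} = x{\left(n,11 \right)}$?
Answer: $108384990$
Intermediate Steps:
$f = - \frac{43}{15}$ ($f = - \frac{65}{-12 + 51} - \frac{6}{5} = - \frac{65}{39} - \frac{6}{5} = \left(-65\right) \frac{1}{39} - \frac{6}{5} = - \frac{5}{3} - \frac{6}{5} = - \frac{43}{15} \approx -2.8667$)
$v{\left(F,n \right)} = - \frac{12}{n}$
$\left(34377 - 17728\right) \left(6516 + v{\left(f,2 \right)}\right) = \left(34377 - 17728\right) \left(6516 - \frac{12}{2}\right) = 16649 \left(6516 - 6\right) = 16649 \cdot 6510 = 108384990$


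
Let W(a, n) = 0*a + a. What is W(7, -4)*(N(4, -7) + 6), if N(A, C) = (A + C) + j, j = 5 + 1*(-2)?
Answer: 42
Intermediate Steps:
j = 3 (j = 5 - 2 = 3)
N(A, C) = 3 + A + C (N(A, C) = (A + C) + 3 = 3 + A + C)
W(a, n) = a (W(a, n) = 0 + a = a)
W(7, -4)*(N(4, -7) + 6) = 7*((3 + 4 - 7) + 6) = 7*(0 + 6) = 7*6 = 42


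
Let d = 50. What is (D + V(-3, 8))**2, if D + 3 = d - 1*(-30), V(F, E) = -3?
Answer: 5476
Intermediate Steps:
D = 77 (D = -3 + (50 - 1*(-30)) = -3 + (50 + 30) = -3 + 80 = 77)
(D + V(-3, 8))**2 = (77 - 3)**2 = 74**2 = 5476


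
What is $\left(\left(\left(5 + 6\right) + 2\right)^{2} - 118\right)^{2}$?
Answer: $2601$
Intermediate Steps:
$\left(\left(\left(5 + 6\right) + 2\right)^{2} - 118\right)^{2} = \left(\left(11 + 2\right)^{2} - 118\right)^{2} = \left(13^{2} - 118\right)^{2} = \left(169 - 118\right)^{2} = 51^{2} = 2601$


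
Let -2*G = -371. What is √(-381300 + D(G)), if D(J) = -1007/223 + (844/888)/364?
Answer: I*√30954970647706861938/9010092 ≈ 617.5*I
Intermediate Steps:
G = 371/2 (G = -½*(-371) = 371/2 ≈ 185.50)
D(J) = -81326603/18020184 (D(J) = -1007*1/223 + (844*(1/888))*(1/364) = -1007/223 + (211/222)*(1/364) = -1007/223 + 211/80808 = -81326603/18020184)
√(-381300 + D(G)) = √(-381300 - 81326603/18020184) = √(-6871177485803/18020184) = I*√30954970647706861938/9010092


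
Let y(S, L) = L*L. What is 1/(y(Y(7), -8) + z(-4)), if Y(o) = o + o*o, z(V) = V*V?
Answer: 1/80 ≈ 0.012500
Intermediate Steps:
z(V) = V²
Y(o) = o + o²
y(S, L) = L²
1/(y(Y(7), -8) + z(-4)) = 1/((-8)² + (-4)²) = 1/(64 + 16) = 1/80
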